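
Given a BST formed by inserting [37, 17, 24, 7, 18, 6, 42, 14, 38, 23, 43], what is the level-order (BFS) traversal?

Tree insertion order: [37, 17, 24, 7, 18, 6, 42, 14, 38, 23, 43]
Tree (level-order array): [37, 17, 42, 7, 24, 38, 43, 6, 14, 18, None, None, None, None, None, None, None, None, None, None, 23]
BFS from the root, enqueuing left then right child of each popped node:
  queue [37] -> pop 37, enqueue [17, 42], visited so far: [37]
  queue [17, 42] -> pop 17, enqueue [7, 24], visited so far: [37, 17]
  queue [42, 7, 24] -> pop 42, enqueue [38, 43], visited so far: [37, 17, 42]
  queue [7, 24, 38, 43] -> pop 7, enqueue [6, 14], visited so far: [37, 17, 42, 7]
  queue [24, 38, 43, 6, 14] -> pop 24, enqueue [18], visited so far: [37, 17, 42, 7, 24]
  queue [38, 43, 6, 14, 18] -> pop 38, enqueue [none], visited so far: [37, 17, 42, 7, 24, 38]
  queue [43, 6, 14, 18] -> pop 43, enqueue [none], visited so far: [37, 17, 42, 7, 24, 38, 43]
  queue [6, 14, 18] -> pop 6, enqueue [none], visited so far: [37, 17, 42, 7, 24, 38, 43, 6]
  queue [14, 18] -> pop 14, enqueue [none], visited so far: [37, 17, 42, 7, 24, 38, 43, 6, 14]
  queue [18] -> pop 18, enqueue [23], visited so far: [37, 17, 42, 7, 24, 38, 43, 6, 14, 18]
  queue [23] -> pop 23, enqueue [none], visited so far: [37, 17, 42, 7, 24, 38, 43, 6, 14, 18, 23]
Result: [37, 17, 42, 7, 24, 38, 43, 6, 14, 18, 23]


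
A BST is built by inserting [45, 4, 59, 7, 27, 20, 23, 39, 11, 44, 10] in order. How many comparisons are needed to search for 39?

Search path for 39: 45 -> 4 -> 7 -> 27 -> 39
Found: True
Comparisons: 5


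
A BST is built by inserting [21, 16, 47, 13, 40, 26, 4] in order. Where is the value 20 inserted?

Starting tree (level order): [21, 16, 47, 13, None, 40, None, 4, None, 26]
Insertion path: 21 -> 16
Result: insert 20 as right child of 16
Final tree (level order): [21, 16, 47, 13, 20, 40, None, 4, None, None, None, 26]


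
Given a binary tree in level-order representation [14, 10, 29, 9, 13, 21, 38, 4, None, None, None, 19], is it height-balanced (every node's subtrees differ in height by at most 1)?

Tree (level-order array): [14, 10, 29, 9, 13, 21, 38, 4, None, None, None, 19]
Definition: a tree is height-balanced if, at every node, |h(left) - h(right)| <= 1 (empty subtree has height -1).
Bottom-up per-node check:
  node 4: h_left=-1, h_right=-1, diff=0 [OK], height=0
  node 9: h_left=0, h_right=-1, diff=1 [OK], height=1
  node 13: h_left=-1, h_right=-1, diff=0 [OK], height=0
  node 10: h_left=1, h_right=0, diff=1 [OK], height=2
  node 19: h_left=-1, h_right=-1, diff=0 [OK], height=0
  node 21: h_left=0, h_right=-1, diff=1 [OK], height=1
  node 38: h_left=-1, h_right=-1, diff=0 [OK], height=0
  node 29: h_left=1, h_right=0, diff=1 [OK], height=2
  node 14: h_left=2, h_right=2, diff=0 [OK], height=3
All nodes satisfy the balance condition.
Result: Balanced


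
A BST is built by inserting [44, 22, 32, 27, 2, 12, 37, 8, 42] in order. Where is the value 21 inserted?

Starting tree (level order): [44, 22, None, 2, 32, None, 12, 27, 37, 8, None, None, None, None, 42]
Insertion path: 44 -> 22 -> 2 -> 12
Result: insert 21 as right child of 12
Final tree (level order): [44, 22, None, 2, 32, None, 12, 27, 37, 8, 21, None, None, None, 42]


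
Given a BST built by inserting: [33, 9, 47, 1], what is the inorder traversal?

Tree insertion order: [33, 9, 47, 1]
Tree (level-order array): [33, 9, 47, 1]
Inorder traversal: [1, 9, 33, 47]


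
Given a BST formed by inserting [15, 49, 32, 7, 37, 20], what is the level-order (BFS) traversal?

Tree insertion order: [15, 49, 32, 7, 37, 20]
Tree (level-order array): [15, 7, 49, None, None, 32, None, 20, 37]
BFS from the root, enqueuing left then right child of each popped node:
  queue [15] -> pop 15, enqueue [7, 49], visited so far: [15]
  queue [7, 49] -> pop 7, enqueue [none], visited so far: [15, 7]
  queue [49] -> pop 49, enqueue [32], visited so far: [15, 7, 49]
  queue [32] -> pop 32, enqueue [20, 37], visited so far: [15, 7, 49, 32]
  queue [20, 37] -> pop 20, enqueue [none], visited so far: [15, 7, 49, 32, 20]
  queue [37] -> pop 37, enqueue [none], visited so far: [15, 7, 49, 32, 20, 37]
Result: [15, 7, 49, 32, 20, 37]


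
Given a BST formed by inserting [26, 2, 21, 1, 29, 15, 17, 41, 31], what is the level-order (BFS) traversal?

Tree insertion order: [26, 2, 21, 1, 29, 15, 17, 41, 31]
Tree (level-order array): [26, 2, 29, 1, 21, None, 41, None, None, 15, None, 31, None, None, 17]
BFS from the root, enqueuing left then right child of each popped node:
  queue [26] -> pop 26, enqueue [2, 29], visited so far: [26]
  queue [2, 29] -> pop 2, enqueue [1, 21], visited so far: [26, 2]
  queue [29, 1, 21] -> pop 29, enqueue [41], visited so far: [26, 2, 29]
  queue [1, 21, 41] -> pop 1, enqueue [none], visited so far: [26, 2, 29, 1]
  queue [21, 41] -> pop 21, enqueue [15], visited so far: [26, 2, 29, 1, 21]
  queue [41, 15] -> pop 41, enqueue [31], visited so far: [26, 2, 29, 1, 21, 41]
  queue [15, 31] -> pop 15, enqueue [17], visited so far: [26, 2, 29, 1, 21, 41, 15]
  queue [31, 17] -> pop 31, enqueue [none], visited so far: [26, 2, 29, 1, 21, 41, 15, 31]
  queue [17] -> pop 17, enqueue [none], visited so far: [26, 2, 29, 1, 21, 41, 15, 31, 17]
Result: [26, 2, 29, 1, 21, 41, 15, 31, 17]


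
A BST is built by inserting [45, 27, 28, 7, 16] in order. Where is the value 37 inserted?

Starting tree (level order): [45, 27, None, 7, 28, None, 16]
Insertion path: 45 -> 27 -> 28
Result: insert 37 as right child of 28
Final tree (level order): [45, 27, None, 7, 28, None, 16, None, 37]


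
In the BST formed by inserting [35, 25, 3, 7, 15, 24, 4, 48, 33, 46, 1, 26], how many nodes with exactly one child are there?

Tree built from: [35, 25, 3, 7, 15, 24, 4, 48, 33, 46, 1, 26]
Tree (level-order array): [35, 25, 48, 3, 33, 46, None, 1, 7, 26, None, None, None, None, None, 4, 15, None, None, None, None, None, 24]
Rule: These are nodes with exactly 1 non-null child.
Per-node child counts:
  node 35: 2 child(ren)
  node 25: 2 child(ren)
  node 3: 2 child(ren)
  node 1: 0 child(ren)
  node 7: 2 child(ren)
  node 4: 0 child(ren)
  node 15: 1 child(ren)
  node 24: 0 child(ren)
  node 33: 1 child(ren)
  node 26: 0 child(ren)
  node 48: 1 child(ren)
  node 46: 0 child(ren)
Matching nodes: [15, 33, 48]
Count of nodes with exactly one child: 3


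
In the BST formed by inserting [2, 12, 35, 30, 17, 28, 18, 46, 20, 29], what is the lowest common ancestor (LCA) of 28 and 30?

Tree insertion order: [2, 12, 35, 30, 17, 28, 18, 46, 20, 29]
Tree (level-order array): [2, None, 12, None, 35, 30, 46, 17, None, None, None, None, 28, 18, 29, None, 20]
In a BST, the LCA of p=28, q=30 is the first node v on the
root-to-leaf path with p <= v <= q (go left if both < v, right if both > v).
Walk from root:
  at 2: both 28 and 30 > 2, go right
  at 12: both 28 and 30 > 12, go right
  at 35: both 28 and 30 < 35, go left
  at 30: 28 <= 30 <= 30, this is the LCA
LCA = 30


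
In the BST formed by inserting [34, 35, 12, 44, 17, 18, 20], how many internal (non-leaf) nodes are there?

Tree built from: [34, 35, 12, 44, 17, 18, 20]
Tree (level-order array): [34, 12, 35, None, 17, None, 44, None, 18, None, None, None, 20]
Rule: An internal node has at least one child.
Per-node child counts:
  node 34: 2 child(ren)
  node 12: 1 child(ren)
  node 17: 1 child(ren)
  node 18: 1 child(ren)
  node 20: 0 child(ren)
  node 35: 1 child(ren)
  node 44: 0 child(ren)
Matching nodes: [34, 12, 17, 18, 35]
Count of internal (non-leaf) nodes: 5


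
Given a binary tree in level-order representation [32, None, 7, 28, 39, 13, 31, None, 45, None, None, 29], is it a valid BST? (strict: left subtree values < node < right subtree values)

Level-order array: [32, None, 7, 28, 39, 13, 31, None, 45, None, None, 29]
Validate using subtree bounds (lo, hi): at each node, require lo < value < hi,
then recurse left with hi=value and right with lo=value.
Preorder trace (stopping at first violation):
  at node 32 with bounds (-inf, +inf): OK
  at node 7 with bounds (32, +inf): VIOLATION
Node 7 violates its bound: not (32 < 7 < +inf).
Result: Not a valid BST


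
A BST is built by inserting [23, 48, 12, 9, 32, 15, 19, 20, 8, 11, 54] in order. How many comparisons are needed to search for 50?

Search path for 50: 23 -> 48 -> 54
Found: False
Comparisons: 3


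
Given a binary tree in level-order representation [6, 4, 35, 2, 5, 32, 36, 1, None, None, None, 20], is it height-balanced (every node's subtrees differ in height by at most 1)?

Tree (level-order array): [6, 4, 35, 2, 5, 32, 36, 1, None, None, None, 20]
Definition: a tree is height-balanced if, at every node, |h(left) - h(right)| <= 1 (empty subtree has height -1).
Bottom-up per-node check:
  node 1: h_left=-1, h_right=-1, diff=0 [OK], height=0
  node 2: h_left=0, h_right=-1, diff=1 [OK], height=1
  node 5: h_left=-1, h_right=-1, diff=0 [OK], height=0
  node 4: h_left=1, h_right=0, diff=1 [OK], height=2
  node 20: h_left=-1, h_right=-1, diff=0 [OK], height=0
  node 32: h_left=0, h_right=-1, diff=1 [OK], height=1
  node 36: h_left=-1, h_right=-1, diff=0 [OK], height=0
  node 35: h_left=1, h_right=0, diff=1 [OK], height=2
  node 6: h_left=2, h_right=2, diff=0 [OK], height=3
All nodes satisfy the balance condition.
Result: Balanced


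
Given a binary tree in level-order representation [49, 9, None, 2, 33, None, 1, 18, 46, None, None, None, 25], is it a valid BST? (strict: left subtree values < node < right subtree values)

Level-order array: [49, 9, None, 2, 33, None, 1, 18, 46, None, None, None, 25]
Validate using subtree bounds (lo, hi): at each node, require lo < value < hi,
then recurse left with hi=value and right with lo=value.
Preorder trace (stopping at first violation):
  at node 49 with bounds (-inf, +inf): OK
  at node 9 with bounds (-inf, 49): OK
  at node 2 with bounds (-inf, 9): OK
  at node 1 with bounds (2, 9): VIOLATION
Node 1 violates its bound: not (2 < 1 < 9).
Result: Not a valid BST


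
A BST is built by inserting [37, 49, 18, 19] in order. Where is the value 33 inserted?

Starting tree (level order): [37, 18, 49, None, 19]
Insertion path: 37 -> 18 -> 19
Result: insert 33 as right child of 19
Final tree (level order): [37, 18, 49, None, 19, None, None, None, 33]


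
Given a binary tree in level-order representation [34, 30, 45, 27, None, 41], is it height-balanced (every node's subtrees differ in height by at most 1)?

Tree (level-order array): [34, 30, 45, 27, None, 41]
Definition: a tree is height-balanced if, at every node, |h(left) - h(right)| <= 1 (empty subtree has height -1).
Bottom-up per-node check:
  node 27: h_left=-1, h_right=-1, diff=0 [OK], height=0
  node 30: h_left=0, h_right=-1, diff=1 [OK], height=1
  node 41: h_left=-1, h_right=-1, diff=0 [OK], height=0
  node 45: h_left=0, h_right=-1, diff=1 [OK], height=1
  node 34: h_left=1, h_right=1, diff=0 [OK], height=2
All nodes satisfy the balance condition.
Result: Balanced


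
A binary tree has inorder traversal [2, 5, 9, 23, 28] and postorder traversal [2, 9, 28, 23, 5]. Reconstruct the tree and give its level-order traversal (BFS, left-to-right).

Inorder:   [2, 5, 9, 23, 28]
Postorder: [2, 9, 28, 23, 5]
Algorithm: postorder visits root last, so walk postorder right-to-left;
each value is the root of the current inorder slice — split it at that
value, recurse on the right subtree first, then the left.
Recursive splits:
  root=5; inorder splits into left=[2], right=[9, 23, 28]
  root=23; inorder splits into left=[9], right=[28]
  root=28; inorder splits into left=[], right=[]
  root=9; inorder splits into left=[], right=[]
  root=2; inorder splits into left=[], right=[]
Reconstructed level-order: [5, 2, 23, 9, 28]


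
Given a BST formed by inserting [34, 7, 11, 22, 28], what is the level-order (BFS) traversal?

Tree insertion order: [34, 7, 11, 22, 28]
Tree (level-order array): [34, 7, None, None, 11, None, 22, None, 28]
BFS from the root, enqueuing left then right child of each popped node:
  queue [34] -> pop 34, enqueue [7], visited so far: [34]
  queue [7] -> pop 7, enqueue [11], visited so far: [34, 7]
  queue [11] -> pop 11, enqueue [22], visited so far: [34, 7, 11]
  queue [22] -> pop 22, enqueue [28], visited so far: [34, 7, 11, 22]
  queue [28] -> pop 28, enqueue [none], visited so far: [34, 7, 11, 22, 28]
Result: [34, 7, 11, 22, 28]


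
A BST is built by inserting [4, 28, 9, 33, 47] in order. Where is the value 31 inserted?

Starting tree (level order): [4, None, 28, 9, 33, None, None, None, 47]
Insertion path: 4 -> 28 -> 33
Result: insert 31 as left child of 33
Final tree (level order): [4, None, 28, 9, 33, None, None, 31, 47]


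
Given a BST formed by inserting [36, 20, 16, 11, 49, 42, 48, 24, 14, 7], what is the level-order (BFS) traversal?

Tree insertion order: [36, 20, 16, 11, 49, 42, 48, 24, 14, 7]
Tree (level-order array): [36, 20, 49, 16, 24, 42, None, 11, None, None, None, None, 48, 7, 14]
BFS from the root, enqueuing left then right child of each popped node:
  queue [36] -> pop 36, enqueue [20, 49], visited so far: [36]
  queue [20, 49] -> pop 20, enqueue [16, 24], visited so far: [36, 20]
  queue [49, 16, 24] -> pop 49, enqueue [42], visited so far: [36, 20, 49]
  queue [16, 24, 42] -> pop 16, enqueue [11], visited so far: [36, 20, 49, 16]
  queue [24, 42, 11] -> pop 24, enqueue [none], visited so far: [36, 20, 49, 16, 24]
  queue [42, 11] -> pop 42, enqueue [48], visited so far: [36, 20, 49, 16, 24, 42]
  queue [11, 48] -> pop 11, enqueue [7, 14], visited so far: [36, 20, 49, 16, 24, 42, 11]
  queue [48, 7, 14] -> pop 48, enqueue [none], visited so far: [36, 20, 49, 16, 24, 42, 11, 48]
  queue [7, 14] -> pop 7, enqueue [none], visited so far: [36, 20, 49, 16, 24, 42, 11, 48, 7]
  queue [14] -> pop 14, enqueue [none], visited so far: [36, 20, 49, 16, 24, 42, 11, 48, 7, 14]
Result: [36, 20, 49, 16, 24, 42, 11, 48, 7, 14]


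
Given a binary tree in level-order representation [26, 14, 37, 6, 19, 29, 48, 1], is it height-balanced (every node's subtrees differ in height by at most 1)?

Tree (level-order array): [26, 14, 37, 6, 19, 29, 48, 1]
Definition: a tree is height-balanced if, at every node, |h(left) - h(right)| <= 1 (empty subtree has height -1).
Bottom-up per-node check:
  node 1: h_left=-1, h_right=-1, diff=0 [OK], height=0
  node 6: h_left=0, h_right=-1, diff=1 [OK], height=1
  node 19: h_left=-1, h_right=-1, diff=0 [OK], height=0
  node 14: h_left=1, h_right=0, diff=1 [OK], height=2
  node 29: h_left=-1, h_right=-1, diff=0 [OK], height=0
  node 48: h_left=-1, h_right=-1, diff=0 [OK], height=0
  node 37: h_left=0, h_right=0, diff=0 [OK], height=1
  node 26: h_left=2, h_right=1, diff=1 [OK], height=3
All nodes satisfy the balance condition.
Result: Balanced


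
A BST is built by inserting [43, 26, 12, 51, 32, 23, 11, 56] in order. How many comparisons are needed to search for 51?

Search path for 51: 43 -> 51
Found: True
Comparisons: 2


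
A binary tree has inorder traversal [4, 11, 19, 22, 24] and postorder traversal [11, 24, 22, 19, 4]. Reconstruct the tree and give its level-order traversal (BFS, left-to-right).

Inorder:   [4, 11, 19, 22, 24]
Postorder: [11, 24, 22, 19, 4]
Algorithm: postorder visits root last, so walk postorder right-to-left;
each value is the root of the current inorder slice — split it at that
value, recurse on the right subtree first, then the left.
Recursive splits:
  root=4; inorder splits into left=[], right=[11, 19, 22, 24]
  root=19; inorder splits into left=[11], right=[22, 24]
  root=22; inorder splits into left=[], right=[24]
  root=24; inorder splits into left=[], right=[]
  root=11; inorder splits into left=[], right=[]
Reconstructed level-order: [4, 19, 11, 22, 24]


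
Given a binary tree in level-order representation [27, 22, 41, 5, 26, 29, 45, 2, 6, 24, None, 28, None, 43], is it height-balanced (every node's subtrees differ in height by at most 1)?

Tree (level-order array): [27, 22, 41, 5, 26, 29, 45, 2, 6, 24, None, 28, None, 43]
Definition: a tree is height-balanced if, at every node, |h(left) - h(right)| <= 1 (empty subtree has height -1).
Bottom-up per-node check:
  node 2: h_left=-1, h_right=-1, diff=0 [OK], height=0
  node 6: h_left=-1, h_right=-1, diff=0 [OK], height=0
  node 5: h_left=0, h_right=0, diff=0 [OK], height=1
  node 24: h_left=-1, h_right=-1, diff=0 [OK], height=0
  node 26: h_left=0, h_right=-1, diff=1 [OK], height=1
  node 22: h_left=1, h_right=1, diff=0 [OK], height=2
  node 28: h_left=-1, h_right=-1, diff=0 [OK], height=0
  node 29: h_left=0, h_right=-1, diff=1 [OK], height=1
  node 43: h_left=-1, h_right=-1, diff=0 [OK], height=0
  node 45: h_left=0, h_right=-1, diff=1 [OK], height=1
  node 41: h_left=1, h_right=1, diff=0 [OK], height=2
  node 27: h_left=2, h_right=2, diff=0 [OK], height=3
All nodes satisfy the balance condition.
Result: Balanced


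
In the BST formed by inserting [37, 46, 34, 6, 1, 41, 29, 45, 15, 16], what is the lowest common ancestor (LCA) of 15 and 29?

Tree insertion order: [37, 46, 34, 6, 1, 41, 29, 45, 15, 16]
Tree (level-order array): [37, 34, 46, 6, None, 41, None, 1, 29, None, 45, None, None, 15, None, None, None, None, 16]
In a BST, the LCA of p=15, q=29 is the first node v on the
root-to-leaf path with p <= v <= q (go left if both < v, right if both > v).
Walk from root:
  at 37: both 15 and 29 < 37, go left
  at 34: both 15 and 29 < 34, go left
  at 6: both 15 and 29 > 6, go right
  at 29: 15 <= 29 <= 29, this is the LCA
LCA = 29


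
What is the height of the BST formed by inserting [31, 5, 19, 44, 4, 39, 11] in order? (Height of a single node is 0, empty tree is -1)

Insertion order: [31, 5, 19, 44, 4, 39, 11]
Tree (level-order array): [31, 5, 44, 4, 19, 39, None, None, None, 11]
Compute height bottom-up (empty subtree = -1):
  height(4) = 1 + max(-1, -1) = 0
  height(11) = 1 + max(-1, -1) = 0
  height(19) = 1 + max(0, -1) = 1
  height(5) = 1 + max(0, 1) = 2
  height(39) = 1 + max(-1, -1) = 0
  height(44) = 1 + max(0, -1) = 1
  height(31) = 1 + max(2, 1) = 3
Height = 3


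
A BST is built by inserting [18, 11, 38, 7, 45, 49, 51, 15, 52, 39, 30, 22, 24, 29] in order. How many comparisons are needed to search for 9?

Search path for 9: 18 -> 11 -> 7
Found: False
Comparisons: 3


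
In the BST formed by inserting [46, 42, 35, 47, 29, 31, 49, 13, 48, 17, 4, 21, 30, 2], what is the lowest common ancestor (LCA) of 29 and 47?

Tree insertion order: [46, 42, 35, 47, 29, 31, 49, 13, 48, 17, 4, 21, 30, 2]
Tree (level-order array): [46, 42, 47, 35, None, None, 49, 29, None, 48, None, 13, 31, None, None, 4, 17, 30, None, 2, None, None, 21]
In a BST, the LCA of p=29, q=47 is the first node v on the
root-to-leaf path with p <= v <= q (go left if both < v, right if both > v).
Walk from root:
  at 46: 29 <= 46 <= 47, this is the LCA
LCA = 46


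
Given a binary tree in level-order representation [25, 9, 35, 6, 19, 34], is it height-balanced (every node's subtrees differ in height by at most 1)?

Tree (level-order array): [25, 9, 35, 6, 19, 34]
Definition: a tree is height-balanced if, at every node, |h(left) - h(right)| <= 1 (empty subtree has height -1).
Bottom-up per-node check:
  node 6: h_left=-1, h_right=-1, diff=0 [OK], height=0
  node 19: h_left=-1, h_right=-1, diff=0 [OK], height=0
  node 9: h_left=0, h_right=0, diff=0 [OK], height=1
  node 34: h_left=-1, h_right=-1, diff=0 [OK], height=0
  node 35: h_left=0, h_right=-1, diff=1 [OK], height=1
  node 25: h_left=1, h_right=1, diff=0 [OK], height=2
All nodes satisfy the balance condition.
Result: Balanced


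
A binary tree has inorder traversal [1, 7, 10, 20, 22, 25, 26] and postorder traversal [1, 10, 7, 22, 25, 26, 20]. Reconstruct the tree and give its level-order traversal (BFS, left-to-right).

Inorder:   [1, 7, 10, 20, 22, 25, 26]
Postorder: [1, 10, 7, 22, 25, 26, 20]
Algorithm: postorder visits root last, so walk postorder right-to-left;
each value is the root of the current inorder slice — split it at that
value, recurse on the right subtree first, then the left.
Recursive splits:
  root=20; inorder splits into left=[1, 7, 10], right=[22, 25, 26]
  root=26; inorder splits into left=[22, 25], right=[]
  root=25; inorder splits into left=[22], right=[]
  root=22; inorder splits into left=[], right=[]
  root=7; inorder splits into left=[1], right=[10]
  root=10; inorder splits into left=[], right=[]
  root=1; inorder splits into left=[], right=[]
Reconstructed level-order: [20, 7, 26, 1, 10, 25, 22]


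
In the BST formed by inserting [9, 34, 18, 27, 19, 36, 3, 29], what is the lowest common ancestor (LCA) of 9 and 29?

Tree insertion order: [9, 34, 18, 27, 19, 36, 3, 29]
Tree (level-order array): [9, 3, 34, None, None, 18, 36, None, 27, None, None, 19, 29]
In a BST, the LCA of p=9, q=29 is the first node v on the
root-to-leaf path with p <= v <= q (go left if both < v, right if both > v).
Walk from root:
  at 9: 9 <= 9 <= 29, this is the LCA
LCA = 9


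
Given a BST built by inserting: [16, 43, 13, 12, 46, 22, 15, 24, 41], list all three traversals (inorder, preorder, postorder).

Tree insertion order: [16, 43, 13, 12, 46, 22, 15, 24, 41]
Tree (level-order array): [16, 13, 43, 12, 15, 22, 46, None, None, None, None, None, 24, None, None, None, 41]
Inorder (L, root, R): [12, 13, 15, 16, 22, 24, 41, 43, 46]
Preorder (root, L, R): [16, 13, 12, 15, 43, 22, 24, 41, 46]
Postorder (L, R, root): [12, 15, 13, 41, 24, 22, 46, 43, 16]


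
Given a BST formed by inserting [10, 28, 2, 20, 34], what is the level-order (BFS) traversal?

Tree insertion order: [10, 28, 2, 20, 34]
Tree (level-order array): [10, 2, 28, None, None, 20, 34]
BFS from the root, enqueuing left then right child of each popped node:
  queue [10] -> pop 10, enqueue [2, 28], visited so far: [10]
  queue [2, 28] -> pop 2, enqueue [none], visited so far: [10, 2]
  queue [28] -> pop 28, enqueue [20, 34], visited so far: [10, 2, 28]
  queue [20, 34] -> pop 20, enqueue [none], visited so far: [10, 2, 28, 20]
  queue [34] -> pop 34, enqueue [none], visited so far: [10, 2, 28, 20, 34]
Result: [10, 2, 28, 20, 34]


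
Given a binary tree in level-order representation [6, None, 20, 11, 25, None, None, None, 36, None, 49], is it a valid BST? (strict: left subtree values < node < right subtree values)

Level-order array: [6, None, 20, 11, 25, None, None, None, 36, None, 49]
Validate using subtree bounds (lo, hi): at each node, require lo < value < hi,
then recurse left with hi=value and right with lo=value.
Preorder trace (stopping at first violation):
  at node 6 with bounds (-inf, +inf): OK
  at node 20 with bounds (6, +inf): OK
  at node 11 with bounds (6, 20): OK
  at node 25 with bounds (20, +inf): OK
  at node 36 with bounds (25, +inf): OK
  at node 49 with bounds (36, +inf): OK
No violation found at any node.
Result: Valid BST


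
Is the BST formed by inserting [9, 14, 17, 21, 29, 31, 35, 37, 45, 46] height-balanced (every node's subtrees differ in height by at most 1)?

Tree (level-order array): [9, None, 14, None, 17, None, 21, None, 29, None, 31, None, 35, None, 37, None, 45, None, 46]
Definition: a tree is height-balanced if, at every node, |h(left) - h(right)| <= 1 (empty subtree has height -1).
Bottom-up per-node check:
  node 46: h_left=-1, h_right=-1, diff=0 [OK], height=0
  node 45: h_left=-1, h_right=0, diff=1 [OK], height=1
  node 37: h_left=-1, h_right=1, diff=2 [FAIL (|-1-1|=2 > 1)], height=2
  node 35: h_left=-1, h_right=2, diff=3 [FAIL (|-1-2|=3 > 1)], height=3
  node 31: h_left=-1, h_right=3, diff=4 [FAIL (|-1-3|=4 > 1)], height=4
  node 29: h_left=-1, h_right=4, diff=5 [FAIL (|-1-4|=5 > 1)], height=5
  node 21: h_left=-1, h_right=5, diff=6 [FAIL (|-1-5|=6 > 1)], height=6
  node 17: h_left=-1, h_right=6, diff=7 [FAIL (|-1-6|=7 > 1)], height=7
  node 14: h_left=-1, h_right=7, diff=8 [FAIL (|-1-7|=8 > 1)], height=8
  node 9: h_left=-1, h_right=8, diff=9 [FAIL (|-1-8|=9 > 1)], height=9
Node 37 violates the condition: |-1 - 1| = 2 > 1.
Result: Not balanced


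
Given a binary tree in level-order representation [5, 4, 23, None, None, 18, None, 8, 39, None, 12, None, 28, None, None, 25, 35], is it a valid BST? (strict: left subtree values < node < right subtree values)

Level-order array: [5, 4, 23, None, None, 18, None, 8, 39, None, 12, None, 28, None, None, 25, 35]
Validate using subtree bounds (lo, hi): at each node, require lo < value < hi,
then recurse left with hi=value and right with lo=value.
Preorder trace (stopping at first violation):
  at node 5 with bounds (-inf, +inf): OK
  at node 4 with bounds (-inf, 5): OK
  at node 23 with bounds (5, +inf): OK
  at node 18 with bounds (5, 23): OK
  at node 8 with bounds (5, 18): OK
  at node 12 with bounds (8, 18): OK
  at node 39 with bounds (18, 23): VIOLATION
Node 39 violates its bound: not (18 < 39 < 23).
Result: Not a valid BST


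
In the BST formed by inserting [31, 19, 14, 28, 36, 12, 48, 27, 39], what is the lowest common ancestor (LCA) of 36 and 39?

Tree insertion order: [31, 19, 14, 28, 36, 12, 48, 27, 39]
Tree (level-order array): [31, 19, 36, 14, 28, None, 48, 12, None, 27, None, 39]
In a BST, the LCA of p=36, q=39 is the first node v on the
root-to-leaf path with p <= v <= q (go left if both < v, right if both > v).
Walk from root:
  at 31: both 36 and 39 > 31, go right
  at 36: 36 <= 36 <= 39, this is the LCA
LCA = 36


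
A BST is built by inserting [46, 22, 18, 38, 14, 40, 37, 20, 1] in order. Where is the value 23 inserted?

Starting tree (level order): [46, 22, None, 18, 38, 14, 20, 37, 40, 1]
Insertion path: 46 -> 22 -> 38 -> 37
Result: insert 23 as left child of 37
Final tree (level order): [46, 22, None, 18, 38, 14, 20, 37, 40, 1, None, None, None, 23]


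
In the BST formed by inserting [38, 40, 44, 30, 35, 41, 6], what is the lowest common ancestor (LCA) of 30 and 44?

Tree insertion order: [38, 40, 44, 30, 35, 41, 6]
Tree (level-order array): [38, 30, 40, 6, 35, None, 44, None, None, None, None, 41]
In a BST, the LCA of p=30, q=44 is the first node v on the
root-to-leaf path with p <= v <= q (go left if both < v, right if both > v).
Walk from root:
  at 38: 30 <= 38 <= 44, this is the LCA
LCA = 38


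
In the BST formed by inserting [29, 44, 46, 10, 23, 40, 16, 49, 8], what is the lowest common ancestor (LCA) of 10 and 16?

Tree insertion order: [29, 44, 46, 10, 23, 40, 16, 49, 8]
Tree (level-order array): [29, 10, 44, 8, 23, 40, 46, None, None, 16, None, None, None, None, 49]
In a BST, the LCA of p=10, q=16 is the first node v on the
root-to-leaf path with p <= v <= q (go left if both < v, right if both > v).
Walk from root:
  at 29: both 10 and 16 < 29, go left
  at 10: 10 <= 10 <= 16, this is the LCA
LCA = 10


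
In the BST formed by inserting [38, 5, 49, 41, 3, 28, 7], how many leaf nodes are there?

Tree built from: [38, 5, 49, 41, 3, 28, 7]
Tree (level-order array): [38, 5, 49, 3, 28, 41, None, None, None, 7]
Rule: A leaf has 0 children.
Per-node child counts:
  node 38: 2 child(ren)
  node 5: 2 child(ren)
  node 3: 0 child(ren)
  node 28: 1 child(ren)
  node 7: 0 child(ren)
  node 49: 1 child(ren)
  node 41: 0 child(ren)
Matching nodes: [3, 7, 41]
Count of leaf nodes: 3


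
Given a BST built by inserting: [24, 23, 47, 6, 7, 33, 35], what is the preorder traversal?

Tree insertion order: [24, 23, 47, 6, 7, 33, 35]
Tree (level-order array): [24, 23, 47, 6, None, 33, None, None, 7, None, 35]
Preorder traversal: [24, 23, 6, 7, 47, 33, 35]


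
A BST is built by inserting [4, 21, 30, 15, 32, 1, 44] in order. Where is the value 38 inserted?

Starting tree (level order): [4, 1, 21, None, None, 15, 30, None, None, None, 32, None, 44]
Insertion path: 4 -> 21 -> 30 -> 32 -> 44
Result: insert 38 as left child of 44
Final tree (level order): [4, 1, 21, None, None, 15, 30, None, None, None, 32, None, 44, 38]


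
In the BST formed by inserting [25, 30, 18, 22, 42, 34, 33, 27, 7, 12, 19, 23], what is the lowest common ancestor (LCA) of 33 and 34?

Tree insertion order: [25, 30, 18, 22, 42, 34, 33, 27, 7, 12, 19, 23]
Tree (level-order array): [25, 18, 30, 7, 22, 27, 42, None, 12, 19, 23, None, None, 34, None, None, None, None, None, None, None, 33]
In a BST, the LCA of p=33, q=34 is the first node v on the
root-to-leaf path with p <= v <= q (go left if both < v, right if both > v).
Walk from root:
  at 25: both 33 and 34 > 25, go right
  at 30: both 33 and 34 > 30, go right
  at 42: both 33 and 34 < 42, go left
  at 34: 33 <= 34 <= 34, this is the LCA
LCA = 34


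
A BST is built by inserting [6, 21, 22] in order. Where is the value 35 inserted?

Starting tree (level order): [6, None, 21, None, 22]
Insertion path: 6 -> 21 -> 22
Result: insert 35 as right child of 22
Final tree (level order): [6, None, 21, None, 22, None, 35]


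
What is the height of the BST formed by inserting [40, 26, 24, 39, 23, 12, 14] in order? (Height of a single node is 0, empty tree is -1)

Insertion order: [40, 26, 24, 39, 23, 12, 14]
Tree (level-order array): [40, 26, None, 24, 39, 23, None, None, None, 12, None, None, 14]
Compute height bottom-up (empty subtree = -1):
  height(14) = 1 + max(-1, -1) = 0
  height(12) = 1 + max(-1, 0) = 1
  height(23) = 1 + max(1, -1) = 2
  height(24) = 1 + max(2, -1) = 3
  height(39) = 1 + max(-1, -1) = 0
  height(26) = 1 + max(3, 0) = 4
  height(40) = 1 + max(4, -1) = 5
Height = 5


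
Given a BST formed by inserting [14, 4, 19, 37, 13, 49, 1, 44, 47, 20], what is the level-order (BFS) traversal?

Tree insertion order: [14, 4, 19, 37, 13, 49, 1, 44, 47, 20]
Tree (level-order array): [14, 4, 19, 1, 13, None, 37, None, None, None, None, 20, 49, None, None, 44, None, None, 47]
BFS from the root, enqueuing left then right child of each popped node:
  queue [14] -> pop 14, enqueue [4, 19], visited so far: [14]
  queue [4, 19] -> pop 4, enqueue [1, 13], visited so far: [14, 4]
  queue [19, 1, 13] -> pop 19, enqueue [37], visited so far: [14, 4, 19]
  queue [1, 13, 37] -> pop 1, enqueue [none], visited so far: [14, 4, 19, 1]
  queue [13, 37] -> pop 13, enqueue [none], visited so far: [14, 4, 19, 1, 13]
  queue [37] -> pop 37, enqueue [20, 49], visited so far: [14, 4, 19, 1, 13, 37]
  queue [20, 49] -> pop 20, enqueue [none], visited so far: [14, 4, 19, 1, 13, 37, 20]
  queue [49] -> pop 49, enqueue [44], visited so far: [14, 4, 19, 1, 13, 37, 20, 49]
  queue [44] -> pop 44, enqueue [47], visited so far: [14, 4, 19, 1, 13, 37, 20, 49, 44]
  queue [47] -> pop 47, enqueue [none], visited so far: [14, 4, 19, 1, 13, 37, 20, 49, 44, 47]
Result: [14, 4, 19, 1, 13, 37, 20, 49, 44, 47]


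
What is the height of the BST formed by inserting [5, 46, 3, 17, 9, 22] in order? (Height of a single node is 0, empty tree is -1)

Insertion order: [5, 46, 3, 17, 9, 22]
Tree (level-order array): [5, 3, 46, None, None, 17, None, 9, 22]
Compute height bottom-up (empty subtree = -1):
  height(3) = 1 + max(-1, -1) = 0
  height(9) = 1 + max(-1, -1) = 0
  height(22) = 1 + max(-1, -1) = 0
  height(17) = 1 + max(0, 0) = 1
  height(46) = 1 + max(1, -1) = 2
  height(5) = 1 + max(0, 2) = 3
Height = 3


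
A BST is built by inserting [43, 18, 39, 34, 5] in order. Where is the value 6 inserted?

Starting tree (level order): [43, 18, None, 5, 39, None, None, 34]
Insertion path: 43 -> 18 -> 5
Result: insert 6 as right child of 5
Final tree (level order): [43, 18, None, 5, 39, None, 6, 34]


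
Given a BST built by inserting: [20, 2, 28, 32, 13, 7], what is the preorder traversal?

Tree insertion order: [20, 2, 28, 32, 13, 7]
Tree (level-order array): [20, 2, 28, None, 13, None, 32, 7]
Preorder traversal: [20, 2, 13, 7, 28, 32]


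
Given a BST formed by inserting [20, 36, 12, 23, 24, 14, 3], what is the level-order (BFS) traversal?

Tree insertion order: [20, 36, 12, 23, 24, 14, 3]
Tree (level-order array): [20, 12, 36, 3, 14, 23, None, None, None, None, None, None, 24]
BFS from the root, enqueuing left then right child of each popped node:
  queue [20] -> pop 20, enqueue [12, 36], visited so far: [20]
  queue [12, 36] -> pop 12, enqueue [3, 14], visited so far: [20, 12]
  queue [36, 3, 14] -> pop 36, enqueue [23], visited so far: [20, 12, 36]
  queue [3, 14, 23] -> pop 3, enqueue [none], visited so far: [20, 12, 36, 3]
  queue [14, 23] -> pop 14, enqueue [none], visited so far: [20, 12, 36, 3, 14]
  queue [23] -> pop 23, enqueue [24], visited so far: [20, 12, 36, 3, 14, 23]
  queue [24] -> pop 24, enqueue [none], visited so far: [20, 12, 36, 3, 14, 23, 24]
Result: [20, 12, 36, 3, 14, 23, 24]


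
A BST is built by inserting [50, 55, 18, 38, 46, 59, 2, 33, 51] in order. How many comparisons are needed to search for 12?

Search path for 12: 50 -> 18 -> 2
Found: False
Comparisons: 3


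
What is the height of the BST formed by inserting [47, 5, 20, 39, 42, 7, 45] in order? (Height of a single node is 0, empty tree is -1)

Insertion order: [47, 5, 20, 39, 42, 7, 45]
Tree (level-order array): [47, 5, None, None, 20, 7, 39, None, None, None, 42, None, 45]
Compute height bottom-up (empty subtree = -1):
  height(7) = 1 + max(-1, -1) = 0
  height(45) = 1 + max(-1, -1) = 0
  height(42) = 1 + max(-1, 0) = 1
  height(39) = 1 + max(-1, 1) = 2
  height(20) = 1 + max(0, 2) = 3
  height(5) = 1 + max(-1, 3) = 4
  height(47) = 1 + max(4, -1) = 5
Height = 5


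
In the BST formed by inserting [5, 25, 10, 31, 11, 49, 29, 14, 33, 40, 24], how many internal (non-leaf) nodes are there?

Tree built from: [5, 25, 10, 31, 11, 49, 29, 14, 33, 40, 24]
Tree (level-order array): [5, None, 25, 10, 31, None, 11, 29, 49, None, 14, None, None, 33, None, None, 24, None, 40]
Rule: An internal node has at least one child.
Per-node child counts:
  node 5: 1 child(ren)
  node 25: 2 child(ren)
  node 10: 1 child(ren)
  node 11: 1 child(ren)
  node 14: 1 child(ren)
  node 24: 0 child(ren)
  node 31: 2 child(ren)
  node 29: 0 child(ren)
  node 49: 1 child(ren)
  node 33: 1 child(ren)
  node 40: 0 child(ren)
Matching nodes: [5, 25, 10, 11, 14, 31, 49, 33]
Count of internal (non-leaf) nodes: 8


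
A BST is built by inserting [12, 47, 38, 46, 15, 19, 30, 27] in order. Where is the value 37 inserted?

Starting tree (level order): [12, None, 47, 38, None, 15, 46, None, 19, None, None, None, 30, 27]
Insertion path: 12 -> 47 -> 38 -> 15 -> 19 -> 30
Result: insert 37 as right child of 30
Final tree (level order): [12, None, 47, 38, None, 15, 46, None, 19, None, None, None, 30, 27, 37]


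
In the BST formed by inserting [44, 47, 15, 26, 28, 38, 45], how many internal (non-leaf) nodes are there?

Tree built from: [44, 47, 15, 26, 28, 38, 45]
Tree (level-order array): [44, 15, 47, None, 26, 45, None, None, 28, None, None, None, 38]
Rule: An internal node has at least one child.
Per-node child counts:
  node 44: 2 child(ren)
  node 15: 1 child(ren)
  node 26: 1 child(ren)
  node 28: 1 child(ren)
  node 38: 0 child(ren)
  node 47: 1 child(ren)
  node 45: 0 child(ren)
Matching nodes: [44, 15, 26, 28, 47]
Count of internal (non-leaf) nodes: 5


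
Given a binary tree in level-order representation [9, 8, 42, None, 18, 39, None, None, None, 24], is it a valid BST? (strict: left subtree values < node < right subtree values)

Level-order array: [9, 8, 42, None, 18, 39, None, None, None, 24]
Validate using subtree bounds (lo, hi): at each node, require lo < value < hi,
then recurse left with hi=value and right with lo=value.
Preorder trace (stopping at first violation):
  at node 9 with bounds (-inf, +inf): OK
  at node 8 with bounds (-inf, 9): OK
  at node 18 with bounds (8, 9): VIOLATION
Node 18 violates its bound: not (8 < 18 < 9).
Result: Not a valid BST


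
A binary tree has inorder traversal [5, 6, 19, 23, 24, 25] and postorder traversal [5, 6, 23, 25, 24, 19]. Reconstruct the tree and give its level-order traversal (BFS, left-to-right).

Inorder:   [5, 6, 19, 23, 24, 25]
Postorder: [5, 6, 23, 25, 24, 19]
Algorithm: postorder visits root last, so walk postorder right-to-left;
each value is the root of the current inorder slice — split it at that
value, recurse on the right subtree first, then the left.
Recursive splits:
  root=19; inorder splits into left=[5, 6], right=[23, 24, 25]
  root=24; inorder splits into left=[23], right=[25]
  root=25; inorder splits into left=[], right=[]
  root=23; inorder splits into left=[], right=[]
  root=6; inorder splits into left=[5], right=[]
  root=5; inorder splits into left=[], right=[]
Reconstructed level-order: [19, 6, 24, 5, 23, 25]


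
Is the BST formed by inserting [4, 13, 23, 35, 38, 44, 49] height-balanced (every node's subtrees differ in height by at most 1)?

Tree (level-order array): [4, None, 13, None, 23, None, 35, None, 38, None, 44, None, 49]
Definition: a tree is height-balanced if, at every node, |h(left) - h(right)| <= 1 (empty subtree has height -1).
Bottom-up per-node check:
  node 49: h_left=-1, h_right=-1, diff=0 [OK], height=0
  node 44: h_left=-1, h_right=0, diff=1 [OK], height=1
  node 38: h_left=-1, h_right=1, diff=2 [FAIL (|-1-1|=2 > 1)], height=2
  node 35: h_left=-1, h_right=2, diff=3 [FAIL (|-1-2|=3 > 1)], height=3
  node 23: h_left=-1, h_right=3, diff=4 [FAIL (|-1-3|=4 > 1)], height=4
  node 13: h_left=-1, h_right=4, diff=5 [FAIL (|-1-4|=5 > 1)], height=5
  node 4: h_left=-1, h_right=5, diff=6 [FAIL (|-1-5|=6 > 1)], height=6
Node 38 violates the condition: |-1 - 1| = 2 > 1.
Result: Not balanced


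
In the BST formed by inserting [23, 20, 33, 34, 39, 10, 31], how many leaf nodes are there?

Tree built from: [23, 20, 33, 34, 39, 10, 31]
Tree (level-order array): [23, 20, 33, 10, None, 31, 34, None, None, None, None, None, 39]
Rule: A leaf has 0 children.
Per-node child counts:
  node 23: 2 child(ren)
  node 20: 1 child(ren)
  node 10: 0 child(ren)
  node 33: 2 child(ren)
  node 31: 0 child(ren)
  node 34: 1 child(ren)
  node 39: 0 child(ren)
Matching nodes: [10, 31, 39]
Count of leaf nodes: 3


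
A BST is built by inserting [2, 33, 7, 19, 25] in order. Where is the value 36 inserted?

Starting tree (level order): [2, None, 33, 7, None, None, 19, None, 25]
Insertion path: 2 -> 33
Result: insert 36 as right child of 33
Final tree (level order): [2, None, 33, 7, 36, None, 19, None, None, None, 25]


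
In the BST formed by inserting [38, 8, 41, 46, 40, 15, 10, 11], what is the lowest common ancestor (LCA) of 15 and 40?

Tree insertion order: [38, 8, 41, 46, 40, 15, 10, 11]
Tree (level-order array): [38, 8, 41, None, 15, 40, 46, 10, None, None, None, None, None, None, 11]
In a BST, the LCA of p=15, q=40 is the first node v on the
root-to-leaf path with p <= v <= q (go left if both < v, right if both > v).
Walk from root:
  at 38: 15 <= 38 <= 40, this is the LCA
LCA = 38


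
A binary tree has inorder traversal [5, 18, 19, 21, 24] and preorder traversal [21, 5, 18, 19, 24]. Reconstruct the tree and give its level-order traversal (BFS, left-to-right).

Inorder:  [5, 18, 19, 21, 24]
Preorder: [21, 5, 18, 19, 24]
Algorithm: preorder visits root first, so consume preorder in order;
for each root, split the current inorder slice at that value into
left-subtree inorder and right-subtree inorder, then recurse.
Recursive splits:
  root=21; inorder splits into left=[5, 18, 19], right=[24]
  root=5; inorder splits into left=[], right=[18, 19]
  root=18; inorder splits into left=[], right=[19]
  root=19; inorder splits into left=[], right=[]
  root=24; inorder splits into left=[], right=[]
Reconstructed level-order: [21, 5, 24, 18, 19]


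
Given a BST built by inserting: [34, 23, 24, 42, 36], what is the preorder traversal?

Tree insertion order: [34, 23, 24, 42, 36]
Tree (level-order array): [34, 23, 42, None, 24, 36]
Preorder traversal: [34, 23, 24, 42, 36]


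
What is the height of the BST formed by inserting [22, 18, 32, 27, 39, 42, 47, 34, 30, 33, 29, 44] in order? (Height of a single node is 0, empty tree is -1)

Insertion order: [22, 18, 32, 27, 39, 42, 47, 34, 30, 33, 29, 44]
Tree (level-order array): [22, 18, 32, None, None, 27, 39, None, 30, 34, 42, 29, None, 33, None, None, 47, None, None, None, None, 44]
Compute height bottom-up (empty subtree = -1):
  height(18) = 1 + max(-1, -1) = 0
  height(29) = 1 + max(-1, -1) = 0
  height(30) = 1 + max(0, -1) = 1
  height(27) = 1 + max(-1, 1) = 2
  height(33) = 1 + max(-1, -1) = 0
  height(34) = 1 + max(0, -1) = 1
  height(44) = 1 + max(-1, -1) = 0
  height(47) = 1 + max(0, -1) = 1
  height(42) = 1 + max(-1, 1) = 2
  height(39) = 1 + max(1, 2) = 3
  height(32) = 1 + max(2, 3) = 4
  height(22) = 1 + max(0, 4) = 5
Height = 5
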